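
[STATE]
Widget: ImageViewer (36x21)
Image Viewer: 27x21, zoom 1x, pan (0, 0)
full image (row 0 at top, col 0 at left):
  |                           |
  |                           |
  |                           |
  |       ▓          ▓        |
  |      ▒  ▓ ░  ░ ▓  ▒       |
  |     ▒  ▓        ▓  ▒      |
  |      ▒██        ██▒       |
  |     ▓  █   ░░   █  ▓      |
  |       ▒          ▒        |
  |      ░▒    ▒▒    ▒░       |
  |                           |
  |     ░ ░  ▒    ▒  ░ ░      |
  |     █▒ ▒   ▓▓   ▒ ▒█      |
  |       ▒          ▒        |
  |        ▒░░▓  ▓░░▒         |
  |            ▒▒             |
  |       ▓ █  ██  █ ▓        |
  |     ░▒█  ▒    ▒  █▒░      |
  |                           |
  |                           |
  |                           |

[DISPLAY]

                                    
                                    
                                    
       ▓          ▓                 
      ▒  ▓ ░  ░ ▓  ▒                
     ▒  ▓        ▓  ▒               
      ▒██        ██▒                
     ▓  █   ░░   █  ▓               
       ▒          ▒                 
      ░▒    ▒▒    ▒░                
                                    
     ░ ░  ▒    ▒  ░ ░               
     █▒ ▒   ▓▓   ▒ ▒█               
       ▒          ▒                 
        ▒░░▓  ▓░░▒                  
            ▒▒                      
       ▓ █  ██  █ ▓                 
     ░▒█  ▒    ▒  █▒░               
                                    
                                    
                                    


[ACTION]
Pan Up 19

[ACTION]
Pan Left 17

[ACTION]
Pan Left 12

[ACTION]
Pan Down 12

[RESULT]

     █▒ ▒   ▓▓   ▒ ▒█               
       ▒          ▒                 
        ▒░░▓  ▓░░▒                  
            ▒▒                      
       ▓ █  ██  █ ▓                 
     ░▒█  ▒    ▒  █▒░               
                                    
                                    
                                    
                                    
                                    
                                    
                                    
                                    
                                    
                                    
                                    
                                    
                                    
                                    
                                    


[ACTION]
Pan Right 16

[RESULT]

 ▒ ▒█                               
  ▒                                 
░▒                                  
                                    
█ ▓                                 
  █▒░                               
                                    
                                    
                                    
                                    
                                    
                                    
                                    
                                    
                                    
                                    
                                    
                                    
                                    
                                    
                                    


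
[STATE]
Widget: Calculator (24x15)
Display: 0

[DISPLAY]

                       0
┌───┬───┬───┬───┐       
│ 7 │ 8 │ 9 │ ÷ │       
├───┼───┼───┼───┤       
│ 4 │ 5 │ 6 │ × │       
├───┼───┼───┼───┤       
│ 1 │ 2 │ 3 │ - │       
├───┼───┼───┼───┤       
│ 0 │ . │ = │ + │       
├───┼───┼───┼───┤       
│ C │ MC│ MR│ M+│       
└───┴───┴───┴───┘       
                        
                        
                        


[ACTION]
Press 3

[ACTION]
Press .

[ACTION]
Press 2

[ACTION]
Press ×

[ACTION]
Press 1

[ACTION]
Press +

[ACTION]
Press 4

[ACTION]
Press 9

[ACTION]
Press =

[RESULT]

                    52.2
┌───┬───┬───┬───┐       
│ 7 │ 8 │ 9 │ ÷ │       
├───┼───┼───┼───┤       
│ 4 │ 5 │ 6 │ × │       
├───┼───┼───┼───┤       
│ 1 │ 2 │ 3 │ - │       
├───┼───┼───┼───┤       
│ 0 │ . │ = │ + │       
├───┼───┼───┼───┤       
│ C │ MC│ MR│ M+│       
└───┴───┴───┴───┘       
                        
                        
                        


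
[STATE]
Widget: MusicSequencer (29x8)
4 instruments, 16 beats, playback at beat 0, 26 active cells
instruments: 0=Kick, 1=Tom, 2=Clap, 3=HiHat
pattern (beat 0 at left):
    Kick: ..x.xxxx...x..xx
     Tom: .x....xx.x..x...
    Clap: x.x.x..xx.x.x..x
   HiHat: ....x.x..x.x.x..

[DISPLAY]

      ▼123456789012345       
  Kick··█·████···█··██       
   Tom·█····██·█··█···       
  Clap█·█·█··██·█·█··█       
 HiHat····█·█··█·█·█··       
                             
                             
                             


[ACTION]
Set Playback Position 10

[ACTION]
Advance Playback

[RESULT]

      01234567890▼2345       
  Kick··█·████···█··██       
   Tom·█····██·█··█···       
  Clap█·█·█··██·█·█··█       
 HiHat····█·█··█·█·█··       
                             
                             
                             


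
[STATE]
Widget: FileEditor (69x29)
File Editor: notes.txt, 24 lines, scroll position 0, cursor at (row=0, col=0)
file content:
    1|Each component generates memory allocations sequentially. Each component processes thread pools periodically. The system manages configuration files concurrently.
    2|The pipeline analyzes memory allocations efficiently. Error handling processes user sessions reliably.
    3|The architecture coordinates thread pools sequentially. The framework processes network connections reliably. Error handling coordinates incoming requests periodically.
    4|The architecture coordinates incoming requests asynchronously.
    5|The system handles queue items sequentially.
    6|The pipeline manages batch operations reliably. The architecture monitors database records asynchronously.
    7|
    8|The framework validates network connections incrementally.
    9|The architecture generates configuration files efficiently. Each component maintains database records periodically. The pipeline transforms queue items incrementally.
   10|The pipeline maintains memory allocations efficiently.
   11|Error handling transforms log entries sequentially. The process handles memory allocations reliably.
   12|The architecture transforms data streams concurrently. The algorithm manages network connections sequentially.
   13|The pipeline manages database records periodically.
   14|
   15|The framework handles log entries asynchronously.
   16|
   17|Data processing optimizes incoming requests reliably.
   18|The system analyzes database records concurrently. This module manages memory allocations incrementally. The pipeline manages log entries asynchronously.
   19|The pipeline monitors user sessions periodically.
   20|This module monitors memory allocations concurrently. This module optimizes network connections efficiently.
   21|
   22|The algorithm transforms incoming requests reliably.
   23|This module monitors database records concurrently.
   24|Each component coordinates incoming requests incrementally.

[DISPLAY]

█ach component generates memory allocations sequentially. Each compo▲
The pipeline analyzes memory allocations efficiently. Error handling█
The architecture coordinates thread pools sequentially. The framewor░
The architecture coordinates incoming requests asynchronously.      ░
The system handles queue items sequentially.                        ░
The pipeline manages batch operations reliably. The architecture mon░
                                                                    ░
The framework validates network connections incrementally.          ░
The architecture generates configuration files efficiently. Each com░
The pipeline maintains memory allocations efficiently.              ░
Error handling transforms log entries sequentially. The process hand░
The architecture transforms data streams concurrently. The algorithm░
The pipeline manages database records periodically.                 ░
                                                                    ░
The framework handles log entries asynchronously.                   ░
                                                                    ░
Data processing optimizes incoming requests reliably.               ░
The system analyzes database records concurrently. This module manag░
The pipeline monitors user sessions periodically.                   ░
This module monitors memory allocations concurrently. This module op░
                                                                    ░
The algorithm transforms incoming requests reliably.                ░
This module monitors database records concurrently.                 ░
Each component coordinates incoming requests incrementally.         ░
                                                                    ░
                                                                    ░
                                                                    ░
                                                                    ░
                                                                    ▼


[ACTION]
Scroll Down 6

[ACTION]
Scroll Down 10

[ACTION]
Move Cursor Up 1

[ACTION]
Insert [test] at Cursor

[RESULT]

test█ach component generates memory allocations sequentially. Each c▲
The pipeline analyzes memory allocations efficiently. Error handling█
The architecture coordinates thread pools sequentially. The framewor░
The architecture coordinates incoming requests asynchronously.      ░
The system handles queue items sequentially.                        ░
The pipeline manages batch operations reliably. The architecture mon░
                                                                    ░
The framework validates network connections incrementally.          ░
The architecture generates configuration files efficiently. Each com░
The pipeline maintains memory allocations efficiently.              ░
Error handling transforms log entries sequentially. The process hand░
The architecture transforms data streams concurrently. The algorithm░
The pipeline manages database records periodically.                 ░
                                                                    ░
The framework handles log entries asynchronously.                   ░
                                                                    ░
Data processing optimizes incoming requests reliably.               ░
The system analyzes database records concurrently. This module manag░
The pipeline monitors user sessions periodically.                   ░
This module monitors memory allocations concurrently. This module op░
                                                                    ░
The algorithm transforms incoming requests reliably.                ░
This module monitors database records concurrently.                 ░
Each component coordinates incoming requests incrementally.         ░
                                                                    ░
                                                                    ░
                                                                    ░
                                                                    ░
                                                                    ▼


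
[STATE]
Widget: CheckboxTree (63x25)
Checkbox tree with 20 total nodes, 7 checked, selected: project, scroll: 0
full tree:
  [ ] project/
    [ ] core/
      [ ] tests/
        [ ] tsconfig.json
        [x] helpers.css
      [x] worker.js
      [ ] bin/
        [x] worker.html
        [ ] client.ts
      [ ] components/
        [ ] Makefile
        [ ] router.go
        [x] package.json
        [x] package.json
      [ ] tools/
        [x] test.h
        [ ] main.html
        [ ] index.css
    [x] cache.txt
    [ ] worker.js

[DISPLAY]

>[-] project/                                                  
   [-] core/                                                   
     [-] tests/                                                
       [ ] tsconfig.json                                       
       [x] helpers.css                                         
     [x] worker.js                                             
     [-] bin/                                                  
       [x] worker.html                                         
       [ ] client.ts                                           
     [-] components/                                           
       [ ] Makefile                                            
       [ ] router.go                                           
       [x] package.json                                        
       [x] package.json                                        
     [-] tools/                                                
       [x] test.h                                              
       [ ] main.html                                           
       [ ] index.css                                           
   [x] cache.txt                                               
   [ ] worker.js                                               
                                                               
                                                               
                                                               
                                                               
                                                               


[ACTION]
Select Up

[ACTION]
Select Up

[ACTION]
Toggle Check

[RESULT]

>[x] project/                                                  
   [x] core/                                                   
     [x] tests/                                                
       [x] tsconfig.json                                       
       [x] helpers.css                                         
     [x] worker.js                                             
     [x] bin/                                                  
       [x] worker.html                                         
       [x] client.ts                                           
     [x] components/                                           
       [x] Makefile                                            
       [x] router.go                                           
       [x] package.json                                        
       [x] package.json                                        
     [x] tools/                                                
       [x] test.h                                              
       [x] main.html                                           
       [x] index.css                                           
   [x] cache.txt                                               
   [x] worker.js                                               
                                                               
                                                               
                                                               
                                                               
                                                               


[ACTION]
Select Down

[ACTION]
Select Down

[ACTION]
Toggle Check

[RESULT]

 [-] project/                                                  
   [-] core/                                                   
>    [ ] tests/                                                
       [ ] tsconfig.json                                       
       [ ] helpers.css                                         
     [x] worker.js                                             
     [x] bin/                                                  
       [x] worker.html                                         
       [x] client.ts                                           
     [x] components/                                           
       [x] Makefile                                            
       [x] router.go                                           
       [x] package.json                                        
       [x] package.json                                        
     [x] tools/                                                
       [x] test.h                                              
       [x] main.html                                           
       [x] index.css                                           
   [x] cache.txt                                               
   [x] worker.js                                               
                                                               
                                                               
                                                               
                                                               
                                                               


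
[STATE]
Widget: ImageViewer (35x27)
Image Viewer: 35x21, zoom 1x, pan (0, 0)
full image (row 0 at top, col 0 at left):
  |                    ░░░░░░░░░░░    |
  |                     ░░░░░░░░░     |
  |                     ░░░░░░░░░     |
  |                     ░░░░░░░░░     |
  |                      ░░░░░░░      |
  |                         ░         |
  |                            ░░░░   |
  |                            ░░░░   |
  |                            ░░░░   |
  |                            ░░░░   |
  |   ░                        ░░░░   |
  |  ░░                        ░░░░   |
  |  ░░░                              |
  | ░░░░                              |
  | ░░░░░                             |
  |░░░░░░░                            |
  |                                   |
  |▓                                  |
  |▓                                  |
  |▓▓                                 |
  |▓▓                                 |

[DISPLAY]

                    ░░░░░░░░░░░    
                     ░░░░░░░░░     
                     ░░░░░░░░░     
                     ░░░░░░░░░     
                      ░░░░░░░      
                         ░         
                            ░░░░   
                            ░░░░   
                            ░░░░   
                            ░░░░   
   ░                        ░░░░   
  ░░                        ░░░░   
  ░░░                              
 ░░░░                              
 ░░░░░                             
░░░░░░░                            
                                   
▓                                  
▓                                  
▓▓                                 
▓▓                                 
                                   
                                   
                                   
                                   
                                   
                                   


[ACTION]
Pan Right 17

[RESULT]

   ░░░░░░░░░░░                     
    ░░░░░░░░░                      
    ░░░░░░░░░                      
    ░░░░░░░░░                      
     ░░░░░░░                       
        ░                          
           ░░░░                    
           ░░░░                    
           ░░░░                    
           ░░░░                    
           ░░░░                    
           ░░░░                    
                                   
                                   
                                   
                                   
                                   
                                   
                                   
                                   
                                   
                                   
                                   
                                   
                                   
                                   
                                   


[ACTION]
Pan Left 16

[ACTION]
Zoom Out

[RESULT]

                   ░░░░░░░░░░░     
                    ░░░░░░░░░      
                    ░░░░░░░░░      
                    ░░░░░░░░░      
                     ░░░░░░░       
                        ░          
                           ░░░░    
                           ░░░░    
                           ░░░░    
                           ░░░░    
  ░                        ░░░░    
 ░░                        ░░░░    
 ░░░                               
░░░░                               
░░░░░                              
░░░░░░                             
                                   
                                   
                                   
▓                                  
▓                                  
                                   
                                   
                                   
                                   
                                   
                                   


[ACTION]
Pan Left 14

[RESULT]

                    ░░░░░░░░░░░    
                     ░░░░░░░░░     
                     ░░░░░░░░░     
                     ░░░░░░░░░     
                      ░░░░░░░      
                         ░         
                            ░░░░   
                            ░░░░   
                            ░░░░   
                            ░░░░   
   ░                        ░░░░   
  ░░                        ░░░░   
  ░░░                              
 ░░░░                              
 ░░░░░                             
░░░░░░░                            
                                   
▓                                  
▓                                  
▓▓                                 
▓▓                                 
                                   
                                   
                                   
                                   
                                   
                                   


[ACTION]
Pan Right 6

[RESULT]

              ░░░░░░░░░░░          
               ░░░░░░░░░           
               ░░░░░░░░░           
               ░░░░░░░░░           
                ░░░░░░░            
                   ░               
                      ░░░░         
                      ░░░░         
                      ░░░░         
                      ░░░░         
                      ░░░░         
                      ░░░░         
                                   
                                   
                                   
░                                  
                                   
                                   
                                   
                                   
                                   
                                   
                                   
                                   
                                   
                                   
                                   


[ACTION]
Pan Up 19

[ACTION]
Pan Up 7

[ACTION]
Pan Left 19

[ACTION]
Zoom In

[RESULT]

                                   
                                   
                                   
                                   
                                   
                                   
                                   
                                   
                                   
                                   
                                   
                                   
                                   
                                   
                                   
                                   
                                   
                                   
                                   
                                   
      ░░                           
      ░░                           
    ░░░░                           
    ░░░░                           
    ░░░░░░                         
    ░░░░░░                         
  ░░░░░░░░                         


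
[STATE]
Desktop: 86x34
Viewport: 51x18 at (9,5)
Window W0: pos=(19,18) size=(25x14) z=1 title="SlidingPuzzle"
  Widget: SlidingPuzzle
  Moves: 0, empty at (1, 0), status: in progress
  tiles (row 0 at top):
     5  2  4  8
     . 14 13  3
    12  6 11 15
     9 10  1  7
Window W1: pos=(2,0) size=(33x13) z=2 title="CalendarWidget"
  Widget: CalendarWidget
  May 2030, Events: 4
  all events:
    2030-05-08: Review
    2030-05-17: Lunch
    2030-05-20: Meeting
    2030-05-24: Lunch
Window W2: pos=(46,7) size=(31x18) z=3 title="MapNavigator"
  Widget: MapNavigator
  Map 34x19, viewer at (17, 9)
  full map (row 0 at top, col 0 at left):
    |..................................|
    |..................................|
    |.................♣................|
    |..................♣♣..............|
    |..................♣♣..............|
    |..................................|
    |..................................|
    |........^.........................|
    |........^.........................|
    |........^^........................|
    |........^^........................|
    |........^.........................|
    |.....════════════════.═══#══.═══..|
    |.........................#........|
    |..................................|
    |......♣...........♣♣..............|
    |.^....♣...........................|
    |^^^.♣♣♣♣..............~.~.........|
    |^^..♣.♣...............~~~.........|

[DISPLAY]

 1  2  3  4  5           ┃                         
 8*  9 10 11 12          ┃                         
15 16 17* 18 19          ┃           ┏━━━━━━━━━━━━━
 22 23 24* 25 26         ┃           ┃ MapNavigator
29 30 31                 ┃           ┠─────────────
                         ┃           ┃.............
                         ┃           ┃.............
━━━━━━━━━━━━━━━━━━━━━━━━━┛           ┃.............
                                     ┃.............
                                     ┃.............
                                     ┃.....^.......
                                     ┃.....^.......
                                     ┃.....^^......
          ┏━━━━━━━━━━━━━━━━━━━━━━━┓  ┃.....^^......
          ┃ SlidingPuzzle         ┃  ┃.....^.......
          ┠───────────────────────┨  ┃..═══════════
          ┃┌────┬────┬────┬────┐  ┃  ┃.............
          ┃│  5 │  2 │  4 │  8 │  ┃  ┃.............


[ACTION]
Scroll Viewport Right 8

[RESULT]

  4  5           ┃                                 
0 11 12          ┃                                 
* 18 19          ┃           ┏━━━━━━━━━━━━━━━━━━━━━
4* 25 26         ┃           ┃ MapNavigator        
                 ┃           ┠─────────────────────
                 ┃           ┃..............♣......
                 ┃           ┃...............♣♣....
━━━━━━━━━━━━━━━━━┛           ┃...............♣♣....
                             ┃.....................
                             ┃.....................
                             ┃.....^...............
                             ┃.....^...............
                             ┃.....^^.......@......
  ┏━━━━━━━━━━━━━━━━━━━━━━━┓  ┃.....^^..............
  ┃ SlidingPuzzle         ┃  ┃.....^...............
  ┠───────────────────────┨  ┃..════════════════.══
  ┃┌────┬────┬────┬────┐  ┃  ┃.....................
  ┃│  5 │  2 │  4 │  8 │  ┃  ┃.....................


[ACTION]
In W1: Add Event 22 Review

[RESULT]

  4  5           ┃                                 
0 11 12          ┃                                 
* 18 19          ┃           ┏━━━━━━━━━━━━━━━━━━━━━
24* 25 26        ┃           ┃ MapNavigator        
                 ┃           ┠─────────────────────
                 ┃           ┃..............♣......
                 ┃           ┃...............♣♣....
━━━━━━━━━━━━━━━━━┛           ┃...............♣♣....
                             ┃.....................
                             ┃.....................
                             ┃.....^...............
                             ┃.....^...............
                             ┃.....^^.......@......
  ┏━━━━━━━━━━━━━━━━━━━━━━━┓  ┃.....^^..............
  ┃ SlidingPuzzle         ┃  ┃.....^...............
  ┠───────────────────────┨  ┃..════════════════.══
  ┃┌────┬────┬────┬────┐  ┃  ┃.....................
  ┃│  5 │  2 │  4 │  8 │  ┃  ┃.....................


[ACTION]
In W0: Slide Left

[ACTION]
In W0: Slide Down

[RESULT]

  4  5           ┃                                 
0 11 12          ┃                                 
* 18 19          ┃           ┏━━━━━━━━━━━━━━━━━━━━━
24* 25 26        ┃           ┃ MapNavigator        
                 ┃           ┠─────────────────────
                 ┃           ┃..............♣......
                 ┃           ┃...............♣♣....
━━━━━━━━━━━━━━━━━┛           ┃...............♣♣....
                             ┃.....................
                             ┃.....................
                             ┃.....^...............
                             ┃.....^...............
                             ┃.....^^.......@......
  ┏━━━━━━━━━━━━━━━━━━━━━━━┓  ┃.....^^..............
  ┃ SlidingPuzzle         ┃  ┃.....^...............
  ┠───────────────────────┨  ┃..════════════════.══
  ┃┌────┬────┬────┬────┐  ┃  ┃.....................
  ┃│  5 │    │  4 │  8 │  ┃  ┃.....................


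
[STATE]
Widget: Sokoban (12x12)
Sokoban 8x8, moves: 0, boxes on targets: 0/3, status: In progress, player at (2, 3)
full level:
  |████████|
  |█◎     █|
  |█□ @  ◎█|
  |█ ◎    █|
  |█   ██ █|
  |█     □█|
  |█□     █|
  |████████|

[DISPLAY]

████████    
█◎     █    
█□ @  ◎█    
█ ◎    █    
█   ██ █    
█     □█    
█□     █    
████████    
Moves: 0  0/
            
            
            


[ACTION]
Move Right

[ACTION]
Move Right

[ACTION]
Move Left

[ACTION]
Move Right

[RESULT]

████████    
█◎     █    
█□   @◎█    
█ ◎    █    
█   ██ █    
█     □█    
█□     █    
████████    
Moves: 4  0/
            
            
            


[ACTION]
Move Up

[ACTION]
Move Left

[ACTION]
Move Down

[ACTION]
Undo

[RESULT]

████████    
█◎  @  █    
█□    ◎█    
█ ◎    █    
█   ██ █    
█     □█    
█□     █    
████████    
Moves: 6  0/
            
            
            


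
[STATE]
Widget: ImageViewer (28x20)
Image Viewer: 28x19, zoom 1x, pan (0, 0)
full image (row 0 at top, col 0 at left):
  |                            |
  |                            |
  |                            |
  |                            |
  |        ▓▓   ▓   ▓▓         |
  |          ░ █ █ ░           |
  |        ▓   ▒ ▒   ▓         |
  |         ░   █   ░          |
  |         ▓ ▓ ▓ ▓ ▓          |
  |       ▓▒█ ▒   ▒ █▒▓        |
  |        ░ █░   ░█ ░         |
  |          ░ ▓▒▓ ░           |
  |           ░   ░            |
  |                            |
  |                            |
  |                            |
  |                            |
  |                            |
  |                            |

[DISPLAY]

                            
                            
                            
                            
        ▓▓   ▓   ▓▓         
          ░ █ █ ░           
        ▓   ▒ ▒   ▓         
         ░   █   ░          
         ▓ ▓ ▓ ▓ ▓          
       ▓▒█ ▒   ▒ █▒▓        
        ░ █░   ░█ ░         
          ░ ▓▒▓ ░           
           ░   ░            
                            
                            
                            
                            
                            
                            
                            


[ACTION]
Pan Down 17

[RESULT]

                            
                            
                            
                            
                            
                            
                            
                            
                            
                            
                            
                            
                            
                            
                            
                            
                            
                            
                            
                            


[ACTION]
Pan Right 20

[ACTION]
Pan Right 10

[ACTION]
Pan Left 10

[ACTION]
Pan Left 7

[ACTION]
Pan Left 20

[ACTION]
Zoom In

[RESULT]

                  ▓▓  ▓▓  ▓▓
              ▓▓▒▒██  ▒▒    
              ▓▓▒▒██  ▒▒    
                ░░  ██░░    
                ░░  ██░░    
                    ░░  ▓▓▒▒
                    ░░  ▓▓▒▒
                      ░░    
                      ░░    
                            
                            
                            
                            
                            
                            
                            
                            
                            
                            
                            


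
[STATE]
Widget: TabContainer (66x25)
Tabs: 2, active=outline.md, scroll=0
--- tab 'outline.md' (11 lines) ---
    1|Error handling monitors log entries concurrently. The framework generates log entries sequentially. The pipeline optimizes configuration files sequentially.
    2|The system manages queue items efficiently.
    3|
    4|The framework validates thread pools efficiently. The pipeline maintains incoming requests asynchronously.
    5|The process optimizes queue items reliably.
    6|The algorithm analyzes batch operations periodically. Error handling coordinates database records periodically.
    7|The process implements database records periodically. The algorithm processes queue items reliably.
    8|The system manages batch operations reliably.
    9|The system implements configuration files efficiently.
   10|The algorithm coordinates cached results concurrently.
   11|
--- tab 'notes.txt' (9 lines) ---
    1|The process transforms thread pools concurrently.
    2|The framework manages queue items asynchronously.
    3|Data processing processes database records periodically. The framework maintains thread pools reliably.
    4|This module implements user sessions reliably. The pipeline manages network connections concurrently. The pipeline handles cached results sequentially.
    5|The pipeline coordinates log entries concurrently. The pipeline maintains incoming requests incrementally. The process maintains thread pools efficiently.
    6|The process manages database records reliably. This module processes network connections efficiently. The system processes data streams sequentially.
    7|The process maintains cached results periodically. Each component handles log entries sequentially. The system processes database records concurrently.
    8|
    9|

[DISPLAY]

[outline.md]│ notes.txt                                           
──────────────────────────────────────────────────────────────────
Error handling monitors log entries concurrently. The framework ge
The system manages queue items efficiently.                       
                                                                  
The framework validates thread pools efficiently. The pipeline mai
The process optimizes queue items reliably.                       
The algorithm analyzes batch operations periodically. Error handli
The process implements database records periodically. The algorith
The system manages batch operations reliably.                     
The system implements configuration files efficiently.            
The algorithm coordinates cached results concurrently.            
                                                                  
                                                                  
                                                                  
                                                                  
                                                                  
                                                                  
                                                                  
                                                                  
                                                                  
                                                                  
                                                                  
                                                                  
                                                                  


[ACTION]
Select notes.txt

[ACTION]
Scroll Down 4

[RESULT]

 outline.md │[notes.txt]                                          
──────────────────────────────────────────────────────────────────
The pipeline coordinates log entries concurrently. The pipeline ma
The process manages database records reliably. This module process
The process maintains cached results periodically. Each component 
                                                                  
                                                                  
                                                                  
                                                                  
                                                                  
                                                                  
                                                                  
                                                                  
                                                                  
                                                                  
                                                                  
                                                                  
                                                                  
                                                                  
                                                                  
                                                                  
                                                                  
                                                                  
                                                                  
                                                                  


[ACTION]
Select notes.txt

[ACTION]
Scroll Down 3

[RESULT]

 outline.md │[notes.txt]                                          
──────────────────────────────────────────────────────────────────
This module implements user sessions reliably. The pipeline manage
The pipeline coordinates log entries concurrently. The pipeline ma
The process manages database records reliably. This module process
The process maintains cached results periodically. Each component 
                                                                  
                                                                  
                                                                  
                                                                  
                                                                  
                                                                  
                                                                  
                                                                  
                                                                  
                                                                  
                                                                  
                                                                  
                                                                  
                                                                  
                                                                  
                                                                  
                                                                  
                                                                  
                                                                  
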